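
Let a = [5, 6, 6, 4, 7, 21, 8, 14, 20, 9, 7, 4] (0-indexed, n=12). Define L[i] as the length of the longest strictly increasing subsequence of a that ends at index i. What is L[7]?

   i    0    1    2    3    4    5    6    7    8    9   10   11
a[i]    5    6    6    4    7   21    8   14   20    9    7    4
L[i]    1    2    2    1    3    4    4    5    6    5    3    1

5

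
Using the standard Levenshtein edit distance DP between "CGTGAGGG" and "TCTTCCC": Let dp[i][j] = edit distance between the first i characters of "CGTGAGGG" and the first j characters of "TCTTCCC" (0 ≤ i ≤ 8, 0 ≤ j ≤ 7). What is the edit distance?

7

   ''  T  C  T  T  C  C  C
''  0  1  2  3  4  5  6  7
 C  1  1  1  2  3  4  5  6
 G  2  2  2  2  3  4  5  6
 T  3  2  3  2  2  3  4  5
 G  4  3  3  3  3  3  4  5
 A  5  4  4  4  4  4  4  5
 G  6  5  5  5  5  5  5  5
 G  7  6  6  6  6  6  6  6
 G  8  7  7  7  7  7  7  7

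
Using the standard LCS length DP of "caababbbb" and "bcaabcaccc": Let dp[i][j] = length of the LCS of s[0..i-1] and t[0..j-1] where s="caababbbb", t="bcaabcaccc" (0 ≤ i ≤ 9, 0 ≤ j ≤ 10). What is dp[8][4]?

3

   ''  b  c  a  a  b  c  a  c  c  c
''  0  0  0  0  0  0  0  0  0  0  0
 c  0  0  1  1  1  1  1  1  1  1  1
 a  0  0  1  2  2  2  2  2  2  2  2
 a  0  0  1  2  3  3  3  3  3  3  3
 b  0  1  1  2  3  4  4  4  4  4  4
 a  0  1  1  2  3  4  4  5  5  5  5
 b  0  1  1  2  3  4  4  5  5  5  5
 b  0  1  1  2  3  4  4  5  5  5  5
 b  0  1  1  2  3  4  4  5  5  5  5
 b  0  1  1  2  3  4  4  5  5  5  5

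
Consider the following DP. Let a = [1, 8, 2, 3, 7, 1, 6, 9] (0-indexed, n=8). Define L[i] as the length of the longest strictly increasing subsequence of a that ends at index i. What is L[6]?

4

   i    0    1    2    3    4    5    6    7
a[i]    1    8    2    3    7    1    6    9
L[i]    1    2    2    3    4    1    4    5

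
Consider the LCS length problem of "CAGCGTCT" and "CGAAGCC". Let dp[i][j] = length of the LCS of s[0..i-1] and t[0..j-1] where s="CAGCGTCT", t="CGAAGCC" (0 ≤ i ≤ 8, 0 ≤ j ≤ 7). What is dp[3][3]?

   ''  C  G  A  A  G  C  C
''  0  0  0  0  0  0  0  0
 C  0  1  1  1  1  1  1  1
 A  0  1  1  2  2  2  2  2
 G  0  1  2  2  2  3  3  3
 C  0  1  2  2  2  3  4  4
 G  0  1  2  2  2  3  4  4
 T  0  1  2  2  2  3  4  4
 C  0  1  2  2  2  3  4  5
 T  0  1  2  2  2  3  4  5

2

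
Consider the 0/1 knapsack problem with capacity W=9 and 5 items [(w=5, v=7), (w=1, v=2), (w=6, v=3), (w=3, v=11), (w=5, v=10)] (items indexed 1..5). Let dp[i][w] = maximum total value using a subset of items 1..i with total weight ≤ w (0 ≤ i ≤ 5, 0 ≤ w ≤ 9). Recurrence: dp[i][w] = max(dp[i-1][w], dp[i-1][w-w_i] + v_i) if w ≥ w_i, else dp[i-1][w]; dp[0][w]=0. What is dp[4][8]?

18

i\w   0   1   2   3   4   5   6   7   8   9
  0   0   0   0   0   0   0   0   0   0   0
  1   0   0   0   0   0   7   7   7   7   7
  2   0   2   2   2   2   7   9   9   9   9
  3   0   2   2   2   2   7   9   9   9   9
  4   0   2   2  11  13  13  13  13  18  20
  5   0   2   2  11  13  13  13  13  21  23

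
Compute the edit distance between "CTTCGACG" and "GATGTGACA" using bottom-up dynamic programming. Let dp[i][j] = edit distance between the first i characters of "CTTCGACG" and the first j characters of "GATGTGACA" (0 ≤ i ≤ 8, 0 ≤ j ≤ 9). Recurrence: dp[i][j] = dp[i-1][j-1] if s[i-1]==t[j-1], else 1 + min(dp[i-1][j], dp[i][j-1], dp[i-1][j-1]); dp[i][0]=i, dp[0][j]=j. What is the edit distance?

   ''  G  A  T  G  T  G  A  C  A
''  0  1  2  3  4  5  6  7  8  9
 C  1  1  2  3  4  5  6  7  7  8
 T  2  2  2  2  3  4  5  6  7  8
 T  3  3  3  2  3  3  4  5  6  7
 C  4  4  4  3  3  4  4  5  5  6
 G  5  4  5  4  3  4  4  5  6  6
 A  6  5  4  5  4  4  5  4  5  6
 C  7  6  5  5  5  5  5  5  4  5
 G  8  7  6  6  5  6  5  6  5  5

5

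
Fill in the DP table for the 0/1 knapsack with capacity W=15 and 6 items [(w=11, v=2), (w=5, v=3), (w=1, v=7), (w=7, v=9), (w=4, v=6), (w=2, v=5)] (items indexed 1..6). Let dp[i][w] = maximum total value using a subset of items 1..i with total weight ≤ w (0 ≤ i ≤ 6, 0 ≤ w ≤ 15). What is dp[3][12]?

10

i\w   0   1   2   3   4   5   6   7   8   9  10  11  12  13  14  15
  0   0   0   0   0   0   0   0   0   0   0   0   0   0   0   0   0
  1   0   0   0   0   0   0   0   0   0   0   0   2   2   2   2   2
  2   0   0   0   0   0   3   3   3   3   3   3   3   3   3   3   3
  3   0   7   7   7   7   7  10  10  10  10  10  10  10  10  10  10
  4   0   7   7   7   7   7  10  10  16  16  16  16  16  19  19  19
  5   0   7   7   7   7  13  13  13  16  16  16  16  22  22  22  22
  6   0   7   7  12  12  13  13  18  18  18  21  21  22  22  27  27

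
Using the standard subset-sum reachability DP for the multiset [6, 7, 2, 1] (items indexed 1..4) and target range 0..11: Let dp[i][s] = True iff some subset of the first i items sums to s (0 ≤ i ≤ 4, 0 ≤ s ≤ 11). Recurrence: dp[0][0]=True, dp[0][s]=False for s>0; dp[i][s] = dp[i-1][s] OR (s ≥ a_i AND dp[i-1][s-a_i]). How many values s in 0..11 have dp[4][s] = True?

i\s   0   1   2   3   4   5   6   7   8   9  10  11
  0   T   F   F   F   F   F   F   F   F   F   F   F
  1   T   F   F   F   F   F   T   F   F   F   F   F
  2   T   F   F   F   F   F   T   T   F   F   F   F
  3   T   F   T   F   F   F   T   T   T   T   F   F
  4   T   T   T   T   F   F   T   T   T   T   T   F

9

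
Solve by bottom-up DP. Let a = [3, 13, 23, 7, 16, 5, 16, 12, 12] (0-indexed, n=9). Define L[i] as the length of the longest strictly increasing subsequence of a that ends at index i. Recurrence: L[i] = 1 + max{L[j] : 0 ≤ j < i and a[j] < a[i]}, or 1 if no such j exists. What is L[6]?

3

   i    0    1    2    3    4    5    6    7    8
a[i]    3   13   23    7   16    5   16   12   12
L[i]    1    2    3    2    3    2    3    3    3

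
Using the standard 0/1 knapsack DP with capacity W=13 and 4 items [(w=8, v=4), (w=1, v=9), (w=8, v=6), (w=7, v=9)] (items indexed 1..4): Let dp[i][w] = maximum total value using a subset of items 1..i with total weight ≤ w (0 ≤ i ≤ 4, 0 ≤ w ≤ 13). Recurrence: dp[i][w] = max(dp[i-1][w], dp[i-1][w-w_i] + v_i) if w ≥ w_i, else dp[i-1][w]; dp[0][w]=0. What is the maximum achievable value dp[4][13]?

i\w   0   1   2   3   4   5   6   7   8   9  10  11  12  13
  0   0   0   0   0   0   0   0   0   0   0   0   0   0   0
  1   0   0   0   0   0   0   0   0   4   4   4   4   4   4
  2   0   9   9   9   9   9   9   9   9  13  13  13  13  13
  3   0   9   9   9   9   9   9   9   9  15  15  15  15  15
  4   0   9   9   9   9   9   9   9  18  18  18  18  18  18

18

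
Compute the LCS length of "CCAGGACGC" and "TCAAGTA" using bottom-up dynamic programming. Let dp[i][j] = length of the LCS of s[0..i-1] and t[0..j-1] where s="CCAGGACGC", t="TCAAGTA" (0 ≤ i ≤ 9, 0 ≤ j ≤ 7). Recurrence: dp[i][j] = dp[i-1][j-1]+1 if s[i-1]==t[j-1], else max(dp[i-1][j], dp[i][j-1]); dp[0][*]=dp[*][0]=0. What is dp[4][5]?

3

   ''  T  C  A  A  G  T  A
''  0  0  0  0  0  0  0  0
 C  0  0  1  1  1  1  1  1
 C  0  0  1  1  1  1  1  1
 A  0  0  1  2  2  2  2  2
 G  0  0  1  2  2  3  3  3
 G  0  0  1  2  2  3  3  3
 A  0  0  1  2  3  3  3  4
 C  0  0  1  2  3  3  3  4
 G  0  0  1  2  3  4  4  4
 C  0  0  1  2  3  4  4  4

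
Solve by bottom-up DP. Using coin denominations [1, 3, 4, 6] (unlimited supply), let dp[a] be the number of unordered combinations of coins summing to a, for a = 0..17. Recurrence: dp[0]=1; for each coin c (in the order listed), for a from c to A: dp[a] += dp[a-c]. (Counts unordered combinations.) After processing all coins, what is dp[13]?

after  coin     0     1     2     3     4     5     6     7     8     9    10    11    12    13    14    15    16    17
          1     1     1     1     1     1     1     1     1     1     1     1     1     1     1     1     1     1     1
          3     1     1     1     2     2     2     3     3     3     4     4     4     5     5     5     6     6     6
          4     1     1     1     2     3     3     4     5     6     7     8     9    11    12    13    15    17    18
          6     1     1     1     2     3     3     5     6     7     9    11    12    16    18    20    24    28    30

18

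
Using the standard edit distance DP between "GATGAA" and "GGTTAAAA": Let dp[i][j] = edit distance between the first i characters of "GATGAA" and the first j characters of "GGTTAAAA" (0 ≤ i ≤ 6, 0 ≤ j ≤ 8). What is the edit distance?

   ''  G  G  T  T  A  A  A  A
''  0  1  2  3  4  5  6  7  8
 G  1  0  1  2  3  4  5  6  7
 A  2  1  1  2  3  3  4  5  6
 T  3  2  2  1  2  3  4  5  6
 G  4  3  2  2  2  3  4  5  6
 A  5  4  3  3  3  2  3  4  5
 A  6  5  4  4  4  3  2  3  4

4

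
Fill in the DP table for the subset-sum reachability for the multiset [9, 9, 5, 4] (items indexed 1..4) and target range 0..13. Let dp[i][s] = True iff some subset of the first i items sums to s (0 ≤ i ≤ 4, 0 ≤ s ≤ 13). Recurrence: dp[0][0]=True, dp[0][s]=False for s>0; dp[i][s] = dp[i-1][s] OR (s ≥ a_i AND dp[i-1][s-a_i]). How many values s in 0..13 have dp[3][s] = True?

3

i\s   0   1   2   3   4   5   6   7   8   9  10  11  12  13
  0   T   F   F   F   F   F   F   F   F   F   F   F   F   F
  1   T   F   F   F   F   F   F   F   F   T   F   F   F   F
  2   T   F   F   F   F   F   F   F   F   T   F   F   F   F
  3   T   F   F   F   F   T   F   F   F   T   F   F   F   F
  4   T   F   F   F   T   T   F   F   F   T   F   F   F   T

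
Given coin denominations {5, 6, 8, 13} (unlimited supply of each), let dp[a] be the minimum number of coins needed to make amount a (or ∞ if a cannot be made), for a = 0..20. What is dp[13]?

 a  0  1  2  3  4  5  6  7  8  9 10 11 12 13 14 15 16 17 18 19 20
dp  0  -  -  -  -  1  1  -  1  -  2  2  2  1  2  3  2  3  2  2  3
(- denotes ∞ / unreachable)

1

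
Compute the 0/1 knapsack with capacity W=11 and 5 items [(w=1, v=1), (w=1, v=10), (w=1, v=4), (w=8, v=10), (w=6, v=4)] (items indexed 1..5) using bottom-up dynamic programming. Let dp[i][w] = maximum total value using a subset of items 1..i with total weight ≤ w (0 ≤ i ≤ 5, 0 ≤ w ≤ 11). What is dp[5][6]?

15

i\w   0   1   2   3   4   5   6   7   8   9  10  11
  0   0   0   0   0   0   0   0   0   0   0   0   0
  1   0   1   1   1   1   1   1   1   1   1   1   1
  2   0  10  11  11  11  11  11  11  11  11  11  11
  3   0  10  14  15  15  15  15  15  15  15  15  15
  4   0  10  14  15  15  15  15  15  15  20  24  25
  5   0  10  14  15  15  15  15  15  18  20  24  25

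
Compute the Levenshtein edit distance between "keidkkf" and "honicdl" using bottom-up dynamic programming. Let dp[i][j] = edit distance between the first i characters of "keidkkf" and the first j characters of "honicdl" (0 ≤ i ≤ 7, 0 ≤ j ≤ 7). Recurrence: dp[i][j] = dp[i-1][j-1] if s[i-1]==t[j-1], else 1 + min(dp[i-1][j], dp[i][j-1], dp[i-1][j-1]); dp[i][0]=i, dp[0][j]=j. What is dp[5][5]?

   ''  h  o  n  i  c  d  l
''  0  1  2  3  4  5  6  7
 k  1  1  2  3  4  5  6  7
 e  2  2  2  3  4  5  6  7
 i  3  3  3  3  3  4  5  6
 d  4  4  4  4  4  4  4  5
 k  5  5  5  5  5  5  5  5
 k  6  6  6  6  6  6  6  6
 f  7  7  7  7  7  7  7  7

5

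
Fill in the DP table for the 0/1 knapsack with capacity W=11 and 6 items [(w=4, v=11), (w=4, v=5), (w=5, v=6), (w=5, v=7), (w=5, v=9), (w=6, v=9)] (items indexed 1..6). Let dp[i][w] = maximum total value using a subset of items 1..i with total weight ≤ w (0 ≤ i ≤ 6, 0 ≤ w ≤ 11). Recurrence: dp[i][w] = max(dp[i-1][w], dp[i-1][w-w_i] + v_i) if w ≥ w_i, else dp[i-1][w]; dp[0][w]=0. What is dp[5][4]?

11

i\w   0   1   2   3   4   5   6   7   8   9  10  11
  0   0   0   0   0   0   0   0   0   0   0   0   0
  1   0   0   0   0  11  11  11  11  11  11  11  11
  2   0   0   0   0  11  11  11  11  16  16  16  16
  3   0   0   0   0  11  11  11  11  16  17  17  17
  4   0   0   0   0  11  11  11  11  16  18  18  18
  5   0   0   0   0  11  11  11  11  16  20  20  20
  6   0   0   0   0  11  11  11  11  16  20  20  20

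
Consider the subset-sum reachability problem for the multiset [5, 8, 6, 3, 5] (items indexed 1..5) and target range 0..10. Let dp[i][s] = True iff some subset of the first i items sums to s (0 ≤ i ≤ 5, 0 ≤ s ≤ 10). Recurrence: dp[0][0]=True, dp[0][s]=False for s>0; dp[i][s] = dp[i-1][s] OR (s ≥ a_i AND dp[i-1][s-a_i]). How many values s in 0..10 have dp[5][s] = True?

7

i\s   0   1   2   3   4   5   6   7   8   9  10
  0   T   F   F   F   F   F   F   F   F   F   F
  1   T   F   F   F   F   T   F   F   F   F   F
  2   T   F   F   F   F   T   F   F   T   F   F
  3   T   F   F   F   F   T   T   F   T   F   F
  4   T   F   F   T   F   T   T   F   T   T   F
  5   T   F   F   T   F   T   T   F   T   T   T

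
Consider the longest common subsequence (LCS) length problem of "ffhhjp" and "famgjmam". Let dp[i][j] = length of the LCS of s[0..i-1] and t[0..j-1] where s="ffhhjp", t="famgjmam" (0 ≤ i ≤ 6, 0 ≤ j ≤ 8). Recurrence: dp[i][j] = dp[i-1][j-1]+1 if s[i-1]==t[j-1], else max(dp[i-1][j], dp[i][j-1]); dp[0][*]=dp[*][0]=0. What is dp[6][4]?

   ''  f  a  m  g  j  m  a  m
''  0  0  0  0  0  0  0  0  0
 f  0  1  1  1  1  1  1  1  1
 f  0  1  1  1  1  1  1  1  1
 h  0  1  1  1  1  1  1  1  1
 h  0  1  1  1  1  1  1  1  1
 j  0  1  1  1  1  2  2  2  2
 p  0  1  1  1  1  2  2  2  2

1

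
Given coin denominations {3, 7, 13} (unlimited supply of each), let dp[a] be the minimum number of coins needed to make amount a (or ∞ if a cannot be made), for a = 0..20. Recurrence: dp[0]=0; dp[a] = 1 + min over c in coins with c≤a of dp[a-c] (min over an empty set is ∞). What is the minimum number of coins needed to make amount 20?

2

 a  0  1  2  3  4  5  6  7  8  9 10 11 12 13 14 15 16 17 18 19 20
dp  0  -  -  1  -  -  2  1  -  3  2  -  4  1  2  5  2  3  6  3  2
(- denotes ∞ / unreachable)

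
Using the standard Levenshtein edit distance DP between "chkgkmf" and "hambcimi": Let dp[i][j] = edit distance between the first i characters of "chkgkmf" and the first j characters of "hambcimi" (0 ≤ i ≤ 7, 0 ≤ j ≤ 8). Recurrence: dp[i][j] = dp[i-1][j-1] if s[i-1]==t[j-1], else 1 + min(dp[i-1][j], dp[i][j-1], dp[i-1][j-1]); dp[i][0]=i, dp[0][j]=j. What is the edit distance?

7

   ''  h  a  m  b  c  i  m  i
''  0  1  2  3  4  5  6  7  8
 c  1  1  2  3  4  4  5  6  7
 h  2  1  2  3  4  5  5  6  7
 k  3  2  2  3  4  5  6  6  7
 g  4  3  3  3  4  5  6  7  7
 k  5  4  4  4  4  5  6  7  8
 m  6  5  5  4  5  5  6  6  7
 f  7  6  6  5  5  6  6  7  7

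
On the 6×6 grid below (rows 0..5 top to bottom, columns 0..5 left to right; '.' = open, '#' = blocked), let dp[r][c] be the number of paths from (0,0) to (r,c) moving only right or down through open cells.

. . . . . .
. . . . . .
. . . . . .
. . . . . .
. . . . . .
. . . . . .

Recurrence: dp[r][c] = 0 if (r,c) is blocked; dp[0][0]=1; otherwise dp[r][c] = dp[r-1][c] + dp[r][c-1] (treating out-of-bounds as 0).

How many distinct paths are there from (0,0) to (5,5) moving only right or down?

252

r\c   0   1   2   3   4   5
  0   1   1   1   1   1   1
  1   1   2   3   4   5   6
  2   1   3   6  10  15  21
  3   1   4  10  20  35  56
  4   1   5  15  35  70 126
  5   1   6  21  56 126 252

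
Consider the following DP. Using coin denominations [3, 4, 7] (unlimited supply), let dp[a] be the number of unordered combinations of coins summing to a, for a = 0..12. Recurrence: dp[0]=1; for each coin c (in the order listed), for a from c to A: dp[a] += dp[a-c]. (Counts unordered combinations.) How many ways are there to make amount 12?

2

after  coin     0     1     2     3     4     5     6     7     8     9    10    11    12
          3     1     0     0     1     0     0     1     0     0     1     0     0     1
          4     1     0     0     1     1     0     1     1     1     1     1     1     2
          7     1     0     0     1     1     0     1     2     1     1     2     2     2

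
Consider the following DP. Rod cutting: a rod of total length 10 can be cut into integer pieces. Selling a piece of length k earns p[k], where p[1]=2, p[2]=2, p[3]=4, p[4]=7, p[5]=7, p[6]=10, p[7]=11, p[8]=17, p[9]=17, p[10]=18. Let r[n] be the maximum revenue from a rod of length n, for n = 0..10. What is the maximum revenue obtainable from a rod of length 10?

   n    0    1    2    3    4    5    6    7    8    9   10
r[n]    0    2    4    6    8   10   12   14   17   19   21

21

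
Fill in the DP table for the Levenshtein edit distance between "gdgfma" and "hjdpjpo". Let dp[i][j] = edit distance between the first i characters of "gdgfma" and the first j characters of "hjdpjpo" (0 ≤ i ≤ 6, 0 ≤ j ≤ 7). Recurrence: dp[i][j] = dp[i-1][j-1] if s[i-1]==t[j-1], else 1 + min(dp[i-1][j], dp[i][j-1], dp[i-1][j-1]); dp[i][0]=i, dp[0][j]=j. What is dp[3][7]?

6

   ''  h  j  d  p  j  p  o
''  0  1  2  3  4  5  6  7
 g  1  1  2  3  4  5  6  7
 d  2  2  2  2  3  4  5  6
 g  3  3  3  3  3  4  5  6
 f  4  4  4  4  4  4  5  6
 m  5  5  5  5  5  5  5  6
 a  6  6  6  6  6  6  6  6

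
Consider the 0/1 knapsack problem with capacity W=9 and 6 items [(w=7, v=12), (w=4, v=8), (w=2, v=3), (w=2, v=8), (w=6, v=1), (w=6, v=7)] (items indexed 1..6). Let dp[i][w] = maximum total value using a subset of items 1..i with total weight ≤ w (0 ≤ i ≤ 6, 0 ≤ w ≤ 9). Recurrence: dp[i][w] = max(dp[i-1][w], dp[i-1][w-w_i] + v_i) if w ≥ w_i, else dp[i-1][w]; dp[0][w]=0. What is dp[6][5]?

i\w   0   1   2   3   4   5   6   7   8   9
  0   0   0   0   0   0   0   0   0   0   0
  1   0   0   0   0   0   0   0  12  12  12
  2   0   0   0   0   8   8   8  12  12  12
  3   0   0   3   3   8   8  11  12  12  15
  4   0   0   8   8  11  11  16  16  19  20
  5   0   0   8   8  11  11  16  16  19  20
  6   0   0   8   8  11  11  16  16  19  20

11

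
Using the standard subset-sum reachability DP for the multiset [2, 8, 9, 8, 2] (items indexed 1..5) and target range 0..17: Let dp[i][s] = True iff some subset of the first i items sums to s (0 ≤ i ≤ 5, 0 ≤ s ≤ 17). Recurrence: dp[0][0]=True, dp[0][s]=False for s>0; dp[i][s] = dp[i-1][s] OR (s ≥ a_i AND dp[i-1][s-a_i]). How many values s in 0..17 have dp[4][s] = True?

8

i\s   0   1   2   3   4   5   6   7   8   9  10  11  12  13  14  15  16  17
  0   T   F   F   F   F   F   F   F   F   F   F   F   F   F   F   F   F   F
  1   T   F   T   F   F   F   F   F   F   F   F   F   F   F   F   F   F   F
  2   T   F   T   F   F   F   F   F   T   F   T   F   F   F   F   F   F   F
  3   T   F   T   F   F   F   F   F   T   T   T   T   F   F   F   F   F   T
  4   T   F   T   F   F   F   F   F   T   T   T   T   F   F   F   F   T   T
  5   T   F   T   F   T   F   F   F   T   T   T   T   T   T   F   F   T   T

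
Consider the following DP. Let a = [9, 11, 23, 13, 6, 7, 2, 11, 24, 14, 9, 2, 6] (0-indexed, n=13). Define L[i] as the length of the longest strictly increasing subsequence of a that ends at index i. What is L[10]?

3

   i    0    1    2    3    4    5    6    7    8    9   10   11   12
a[i]    9   11   23   13    6    7    2   11   24   14    9    2    6
L[i]    1    2    3    3    1    2    1    3    4    4    3    1    2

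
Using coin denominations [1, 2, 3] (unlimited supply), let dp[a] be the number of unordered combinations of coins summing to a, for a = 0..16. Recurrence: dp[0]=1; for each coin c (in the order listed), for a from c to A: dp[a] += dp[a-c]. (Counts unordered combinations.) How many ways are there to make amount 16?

30

after  coin     0     1     2     3     4     5     6     7     8     9    10    11    12    13    14    15    16
          1     1     1     1     1     1     1     1     1     1     1     1     1     1     1     1     1     1
          2     1     1     2     2     3     3     4     4     5     5     6     6     7     7     8     8     9
          3     1     1     2     3     4     5     7     8    10    12    14    16    19    21    24    27    30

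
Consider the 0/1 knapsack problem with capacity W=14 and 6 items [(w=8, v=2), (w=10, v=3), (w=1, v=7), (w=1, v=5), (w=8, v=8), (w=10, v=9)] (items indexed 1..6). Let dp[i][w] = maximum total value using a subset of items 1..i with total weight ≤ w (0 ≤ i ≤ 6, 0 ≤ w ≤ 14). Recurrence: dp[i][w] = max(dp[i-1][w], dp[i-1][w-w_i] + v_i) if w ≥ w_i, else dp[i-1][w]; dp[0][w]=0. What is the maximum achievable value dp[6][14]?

i\w   0   1   2   3   4   5   6   7   8   9  10  11  12  13  14
  0   0   0   0   0   0   0   0   0   0   0   0   0   0   0   0
  1   0   0   0   0   0   0   0   0   2   2   2   2   2   2   2
  2   0   0   0   0   0   0   0   0   2   2   3   3   3   3   3
  3   0   7   7   7   7   7   7   7   7   9   9  10  10  10  10
  4   0   7  12  12  12  12  12  12  12  12  14  14  15  15  15
  5   0   7  12  12  12  12  12  12  12  15  20  20  20  20  20
  6   0   7  12  12  12  12  12  12  12  15  20  20  21  21  21

21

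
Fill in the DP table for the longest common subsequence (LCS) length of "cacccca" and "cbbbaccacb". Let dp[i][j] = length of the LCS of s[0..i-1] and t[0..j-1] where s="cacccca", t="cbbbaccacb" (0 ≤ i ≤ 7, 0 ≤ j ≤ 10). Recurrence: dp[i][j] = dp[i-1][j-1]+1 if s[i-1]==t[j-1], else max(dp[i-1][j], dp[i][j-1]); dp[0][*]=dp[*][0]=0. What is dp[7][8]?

5

   ''  c  b  b  b  a  c  c  a  c  b
''  0  0  0  0  0  0  0  0  0  0  0
 c  0  1  1  1  1  1  1  1  1  1  1
 a  0  1  1  1  1  2  2  2  2  2  2
 c  0  1  1  1  1  2  3  3  3  3  3
 c  0  1  1  1  1  2  3  4  4  4  4
 c  0  1  1  1  1  2  3  4  4  5  5
 c  0  1  1  1  1  2  3  4  4  5  5
 a  0  1  1  1  1  2  3  4  5  5  5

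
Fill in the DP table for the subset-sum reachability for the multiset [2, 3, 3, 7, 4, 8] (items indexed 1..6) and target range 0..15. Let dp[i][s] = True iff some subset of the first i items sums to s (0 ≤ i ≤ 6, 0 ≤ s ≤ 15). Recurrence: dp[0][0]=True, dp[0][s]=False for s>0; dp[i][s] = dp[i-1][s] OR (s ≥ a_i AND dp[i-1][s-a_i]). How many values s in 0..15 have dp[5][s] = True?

15

i\s   0   1   2   3   4   5   6   7   8   9  10  11  12  13  14  15
  0   T   F   F   F   F   F   F   F   F   F   F   F   F   F   F   F
  1   T   F   T   F   F   F   F   F   F   F   F   F   F   F   F   F
  2   T   F   T   T   F   T   F   F   F   F   F   F   F   F   F   F
  3   T   F   T   T   F   T   T   F   T   F   F   F   F   F   F   F
  4   T   F   T   T   F   T   T   T   T   T   T   F   T   T   F   T
  5   T   F   T   T   T   T   T   T   T   T   T   T   T   T   T   T
  6   T   F   T   T   T   T   T   T   T   T   T   T   T   T   T   T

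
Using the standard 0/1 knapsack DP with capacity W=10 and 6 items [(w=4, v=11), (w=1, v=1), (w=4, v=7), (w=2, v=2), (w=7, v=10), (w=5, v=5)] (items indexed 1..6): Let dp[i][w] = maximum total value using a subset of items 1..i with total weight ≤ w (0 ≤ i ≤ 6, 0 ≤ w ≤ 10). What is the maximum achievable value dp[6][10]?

i\w   0   1   2   3   4   5   6   7   8   9  10
  0   0   0   0   0   0   0   0   0   0   0   0
  1   0   0   0   0  11  11  11  11  11  11  11
  2   0   1   1   1  11  12  12  12  12  12  12
  3   0   1   1   1  11  12  12  12  18  19  19
  4   0   1   2   3  11  12  13  14  18  19  20
  5   0   1   2   3  11  12  13  14  18  19  20
  6   0   1   2   3  11  12  13  14  18  19  20

20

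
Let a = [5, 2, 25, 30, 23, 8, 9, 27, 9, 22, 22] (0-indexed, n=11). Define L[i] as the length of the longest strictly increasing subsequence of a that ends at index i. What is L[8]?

   i    0    1    2    3    4    5    6    7    8    9   10
a[i]    5    2   25   30   23    8    9   27    9   22   22
L[i]    1    1    2    3    2    2    3    4    3    4    4

3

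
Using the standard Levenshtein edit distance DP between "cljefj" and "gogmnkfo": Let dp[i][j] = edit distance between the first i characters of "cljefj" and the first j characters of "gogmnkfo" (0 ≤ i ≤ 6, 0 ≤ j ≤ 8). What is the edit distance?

   ''  g  o  g  m  n  k  f  o
''  0  1  2  3  4  5  6  7  8
 c  1  1  2  3  4  5  6  7  8
 l  2  2  2  3  4  5  6  7  8
 j  3  3  3  3  4  5  6  7  8
 e  4  4  4  4  4  5  6  7  8
 f  5  5  5  5  5  5  6  6  7
 j  6  6  6  6  6  6  6  7  7

7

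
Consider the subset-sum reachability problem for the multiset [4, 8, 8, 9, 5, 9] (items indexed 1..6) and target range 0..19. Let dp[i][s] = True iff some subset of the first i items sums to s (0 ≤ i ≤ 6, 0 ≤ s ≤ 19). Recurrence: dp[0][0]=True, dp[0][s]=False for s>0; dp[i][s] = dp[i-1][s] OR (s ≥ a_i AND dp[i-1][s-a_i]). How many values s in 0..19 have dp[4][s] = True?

i\s   0   1   2   3   4   5   6   7   8   9  10  11  12  13  14  15  16  17  18  19
  0   T   F   F   F   F   F   F   F   F   F   F   F   F   F   F   F   F   F   F   F
  1   T   F   F   F   T   F   F   F   F   F   F   F   F   F   F   F   F   F   F   F
  2   T   F   F   F   T   F   F   F   T   F   F   F   T   F   F   F   F   F   F   F
  3   T   F   F   F   T   F   F   F   T   F   F   F   T   F   F   F   T   F   F   F
  4   T   F   F   F   T   F   F   F   T   T   F   F   T   T   F   F   T   T   F   F
  5   T   F   F   F   T   T   F   F   T   T   F   F   T   T   T   F   T   T   T   F
  6   T   F   F   F   T   T   F   F   T   T   F   F   T   T   T   F   T   T   T   F

8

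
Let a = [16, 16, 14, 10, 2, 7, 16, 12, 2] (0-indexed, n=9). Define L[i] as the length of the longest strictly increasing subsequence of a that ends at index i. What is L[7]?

   i    0    1    2    3    4    5    6    7    8
a[i]   16   16   14   10    2    7   16   12    2
L[i]    1    1    1    1    1    2    3    3    1

3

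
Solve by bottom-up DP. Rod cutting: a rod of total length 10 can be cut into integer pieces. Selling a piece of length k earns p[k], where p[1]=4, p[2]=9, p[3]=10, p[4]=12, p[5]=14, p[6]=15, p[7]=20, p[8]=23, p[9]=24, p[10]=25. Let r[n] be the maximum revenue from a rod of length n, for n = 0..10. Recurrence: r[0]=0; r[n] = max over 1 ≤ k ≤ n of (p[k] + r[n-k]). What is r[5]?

   n    0    1    2    3    4    5    6    7    8    9   10
r[n]    0    4    9   13   18   22   27   31   36   40   45

22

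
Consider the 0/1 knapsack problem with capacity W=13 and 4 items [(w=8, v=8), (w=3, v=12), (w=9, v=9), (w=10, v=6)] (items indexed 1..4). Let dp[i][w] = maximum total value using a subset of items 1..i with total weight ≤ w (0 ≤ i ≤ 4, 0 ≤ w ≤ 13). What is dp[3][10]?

i\w   0   1   2   3   4   5   6   7   8   9  10  11  12  13
  0   0   0   0   0   0   0   0   0   0   0   0   0   0   0
  1   0   0   0   0   0   0   0   0   8   8   8   8   8   8
  2   0   0   0  12  12  12  12  12  12  12  12  20  20  20
  3   0   0   0  12  12  12  12  12  12  12  12  20  21  21
  4   0   0   0  12  12  12  12  12  12  12  12  20  21  21

12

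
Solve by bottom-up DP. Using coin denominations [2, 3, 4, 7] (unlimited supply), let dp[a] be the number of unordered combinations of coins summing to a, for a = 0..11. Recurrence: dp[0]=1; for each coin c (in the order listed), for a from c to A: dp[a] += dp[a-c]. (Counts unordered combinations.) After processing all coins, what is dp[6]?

after  coin     0     1     2     3     4     5     6     7     8     9    10    11
          2     1     0     1     0     1     0     1     0     1     0     1     0
          3     1     0     1     1     1     1     2     1     2     2     2     2
          4     1     0     1     1     2     1     3     2     4     3     5     4
          7     1     0     1     1     2     1     3     3     4     4     6     6

3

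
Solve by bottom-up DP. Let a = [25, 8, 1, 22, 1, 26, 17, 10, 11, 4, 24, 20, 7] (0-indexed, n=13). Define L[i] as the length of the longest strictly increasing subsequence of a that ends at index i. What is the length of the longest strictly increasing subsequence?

   i    0    1    2    3    4    5    6    7    8    9   10   11   12
a[i]   25    8    1   22    1   26   17   10   11    4   24   20    7
L[i]    1    1    1    2    1    3    2    2    3    2    4    4    3

4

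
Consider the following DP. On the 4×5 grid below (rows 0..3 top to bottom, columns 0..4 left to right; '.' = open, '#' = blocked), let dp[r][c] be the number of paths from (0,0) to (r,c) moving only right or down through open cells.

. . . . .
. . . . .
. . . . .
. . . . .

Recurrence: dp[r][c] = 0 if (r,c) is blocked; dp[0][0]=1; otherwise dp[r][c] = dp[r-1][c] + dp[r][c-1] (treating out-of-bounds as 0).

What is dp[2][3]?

10

r\c   0   1   2   3   4
  0   1   1   1   1   1
  1   1   2   3   4   5
  2   1   3   6  10  15
  3   1   4  10  20  35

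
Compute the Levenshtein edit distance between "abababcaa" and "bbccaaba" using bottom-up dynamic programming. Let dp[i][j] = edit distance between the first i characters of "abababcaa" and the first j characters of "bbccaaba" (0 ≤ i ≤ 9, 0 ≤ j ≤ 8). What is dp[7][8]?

5

   ''  b  b  c  c  a  a  b  a
''  0  1  2  3  4  5  6  7  8
 a  1  1  2  3  4  4  5  6  7
 b  2  1  1  2  3  4  5  5  6
 a  3  2  2  2  3  3  4  5  5
 b  4  3  2  3  3  4  4  4  5
 a  5  4  3  3  4  3  4  5  4
 b  6  5  4  4  4  4  4  4  5
 c  7  6  5  4  4  5  5  5  5
 a  8  7  6  5  5  4  5  6  5
 a  9  8  7  6  6  5  4  5  6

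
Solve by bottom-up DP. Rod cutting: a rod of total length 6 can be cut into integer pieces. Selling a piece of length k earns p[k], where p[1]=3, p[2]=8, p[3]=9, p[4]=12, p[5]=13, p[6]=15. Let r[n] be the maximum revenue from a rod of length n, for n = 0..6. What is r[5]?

   n    0    1    2    3    4    5    6
r[n]    0    3    8   11   16   19   24

19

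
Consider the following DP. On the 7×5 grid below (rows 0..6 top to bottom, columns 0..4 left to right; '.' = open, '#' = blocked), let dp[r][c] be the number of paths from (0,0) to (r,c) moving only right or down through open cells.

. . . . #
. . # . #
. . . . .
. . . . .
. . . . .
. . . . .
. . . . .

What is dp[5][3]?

r\c   0   1   2   3   4
  0   1   1   1   1   0
  1   1   2   0   1   0
  2   1   3   3   4   4
  3   1   4   7  11  15
  4   1   5  12  23  38
  5   1   6  18  41  79
  6   1   7  25  66 145

41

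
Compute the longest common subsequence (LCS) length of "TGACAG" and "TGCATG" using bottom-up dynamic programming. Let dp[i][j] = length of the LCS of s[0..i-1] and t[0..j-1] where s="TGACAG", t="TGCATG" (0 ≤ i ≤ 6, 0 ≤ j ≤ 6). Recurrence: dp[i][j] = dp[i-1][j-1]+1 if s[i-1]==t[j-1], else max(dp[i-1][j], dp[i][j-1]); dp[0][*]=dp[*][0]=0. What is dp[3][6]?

3

   ''  T  G  C  A  T  G
''  0  0  0  0  0  0  0
 T  0  1  1  1  1  1  1
 G  0  1  2  2  2  2  2
 A  0  1  2  2  3  3  3
 C  0  1  2  3  3  3  3
 A  0  1  2  3  4  4  4
 G  0  1  2  3  4  4  5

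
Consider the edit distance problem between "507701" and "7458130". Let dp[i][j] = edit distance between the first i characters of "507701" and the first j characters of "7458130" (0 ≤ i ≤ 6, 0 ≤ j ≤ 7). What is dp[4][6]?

5

   ''  7  4  5  8  1  3  0
''  0  1  2  3  4  5  6  7
 5  1  1  2  2  3  4  5  6
 0  2  2  2  3  3  4  5  5
 7  3  2  3  3  4  4  5  6
 7  4  3  3  4  4  5  5  6
 0  5  4  4  4  5  5  6  5
 1  6  5  5  5  5  5  6  6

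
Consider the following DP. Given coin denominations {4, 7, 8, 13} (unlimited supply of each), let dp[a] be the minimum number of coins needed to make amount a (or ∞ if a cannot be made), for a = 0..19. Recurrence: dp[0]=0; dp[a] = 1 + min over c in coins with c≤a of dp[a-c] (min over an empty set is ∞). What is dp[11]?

2

 a  0  1  2  3  4  5  6  7  8  9 10 11 12 13 14 15 16 17 18 19
dp  0  -  -  -  1  -  -  1  1  -  -  2  2  1  2  2  2  2  3  3
(- denotes ∞ / unreachable)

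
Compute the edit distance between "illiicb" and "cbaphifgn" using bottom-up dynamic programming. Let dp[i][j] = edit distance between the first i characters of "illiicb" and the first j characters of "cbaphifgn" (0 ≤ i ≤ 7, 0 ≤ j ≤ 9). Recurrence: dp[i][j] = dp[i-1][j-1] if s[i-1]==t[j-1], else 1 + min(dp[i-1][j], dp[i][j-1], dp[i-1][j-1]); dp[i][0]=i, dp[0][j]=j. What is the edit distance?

8

   ''  c  b  a  p  h  i  f  g  n
''  0  1  2  3  4  5  6  7  8  9
 i  1  1  2  3  4  5  5  6  7  8
 l  2  2  2  3  4  5  6  6  7  8
 l  3  3  3  3  4  5  6  7  7  8
 i  4  4  4  4  4  5  5  6  7  8
 i  5  5  5  5  5  5  5  6  7  8
 c  6  5  6  6  6  6  6  6  7  8
 b  7  6  5  6  7  7  7  7  7  8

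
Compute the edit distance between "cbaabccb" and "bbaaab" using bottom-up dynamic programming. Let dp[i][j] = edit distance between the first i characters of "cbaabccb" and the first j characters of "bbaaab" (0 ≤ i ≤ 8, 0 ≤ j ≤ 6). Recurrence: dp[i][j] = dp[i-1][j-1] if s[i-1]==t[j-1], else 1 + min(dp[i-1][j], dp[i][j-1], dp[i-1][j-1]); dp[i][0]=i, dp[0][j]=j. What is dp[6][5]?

   ''  b  b  a  a  a  b
''  0  1  2  3  4  5  6
 c  1  1  2  3  4  5  6
 b  2  1  1  2  3  4  5
 a  3  2  2  1  2  3  4
 a  4  3  3  2  1  2  3
 b  5  4  3  3  2  2  2
 c  6  5  4  4  3  3  3
 c  7  6  5  5  4  4  4
 b  8  7  6  6  5  5  4

3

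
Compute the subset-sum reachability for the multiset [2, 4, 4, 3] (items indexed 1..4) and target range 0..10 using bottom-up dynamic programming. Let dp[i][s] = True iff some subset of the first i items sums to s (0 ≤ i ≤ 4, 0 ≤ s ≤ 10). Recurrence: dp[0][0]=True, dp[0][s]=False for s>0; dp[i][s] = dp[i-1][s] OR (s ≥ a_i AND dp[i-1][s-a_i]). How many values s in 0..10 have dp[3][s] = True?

i\s   0   1   2   3   4   5   6   7   8   9  10
  0   T   F   F   F   F   F   F   F   F   F   F
  1   T   F   T   F   F   F   F   F   F   F   F
  2   T   F   T   F   T   F   T   F   F   F   F
  3   T   F   T   F   T   F   T   F   T   F   T
  4   T   F   T   T   T   T   T   T   T   T   T

6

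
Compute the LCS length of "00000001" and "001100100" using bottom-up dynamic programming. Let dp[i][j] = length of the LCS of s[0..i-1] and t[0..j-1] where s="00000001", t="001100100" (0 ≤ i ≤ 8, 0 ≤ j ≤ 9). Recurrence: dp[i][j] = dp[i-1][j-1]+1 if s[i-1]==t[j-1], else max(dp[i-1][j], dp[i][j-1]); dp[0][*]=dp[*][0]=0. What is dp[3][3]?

   ''  0  0  1  1  0  0  1  0  0
''  0  0  0  0  0  0  0  0  0  0
 0  0  1  1  1  1  1  1  1  1  1
 0  0  1  2  2  2  2  2  2  2  2
 0  0  1  2  2  2  3  3  3  3  3
 0  0  1  2  2  2  3  4  4  4  4
 0  0  1  2  2  2  3  4  4  5  5
 0  0  1  2  2  2  3  4  4  5  6
 0  0  1  2  2  2  3  4  4  5  6
 1  0  1  2  3  3  3  4  5  5  6

2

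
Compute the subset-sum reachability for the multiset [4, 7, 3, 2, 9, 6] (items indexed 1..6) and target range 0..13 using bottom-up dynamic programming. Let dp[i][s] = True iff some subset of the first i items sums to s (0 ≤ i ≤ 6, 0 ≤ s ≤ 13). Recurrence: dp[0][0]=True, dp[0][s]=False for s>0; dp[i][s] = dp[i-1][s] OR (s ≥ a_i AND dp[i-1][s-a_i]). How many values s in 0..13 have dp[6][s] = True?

i\s   0   1   2   3   4   5   6   7   8   9  10  11  12  13
  0   T   F   F   F   F   F   F   F   F   F   F   F   F   F
  1   T   F   F   F   T   F   F   F   F   F   F   F   F   F
  2   T   F   F   F   T   F   F   T   F   F   F   T   F   F
  3   T   F   F   T   T   F   F   T   F   F   T   T   F   F
  4   T   F   T   T   T   T   T   T   F   T   T   T   T   T
  5   T   F   T   T   T   T   T   T   F   T   T   T   T   T
  6   T   F   T   T   T   T   T   T   T   T   T   T   T   T

13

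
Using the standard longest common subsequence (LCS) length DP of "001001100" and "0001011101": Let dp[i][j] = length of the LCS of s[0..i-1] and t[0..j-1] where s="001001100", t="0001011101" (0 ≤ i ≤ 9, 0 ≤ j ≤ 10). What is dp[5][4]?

   ''  0  0  0  1  0  1  1  1  0  1
''  0  0  0  0  0  0  0  0  0  0  0
 0  0  1  1  1  1  1  1  1  1  1  1
 0  0  1  2  2  2  2  2  2  2  2  2
 1  0  1  2  2  3  3  3  3  3  3  3
 0  0  1  2  3  3  4  4  4  4  4  4
 0  0  1  2  3  3  4  4  4  4  5  5
 1  0  1  2  3  4  4  5  5  5  5  6
 1  0  1  2  3  4  4  5  6  6  6  6
 0  0  1  2  3  4  5  5  6  6  7  7
 0  0  1  2  3  4  5  5  6  6  7  7

3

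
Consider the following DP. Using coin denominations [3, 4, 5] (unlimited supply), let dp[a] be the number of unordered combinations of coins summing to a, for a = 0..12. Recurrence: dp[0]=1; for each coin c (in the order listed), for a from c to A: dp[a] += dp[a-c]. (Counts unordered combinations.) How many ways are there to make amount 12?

after  coin     0     1     2     3     4     5     6     7     8     9    10    11    12
          3     1     0     0     1     0     0     1     0     0     1     0     0     1
          4     1     0     0     1     1     0     1     1     1     1     1     1     2
          5     1     0     0     1     1     1     1     1     2     2     2     2     3

3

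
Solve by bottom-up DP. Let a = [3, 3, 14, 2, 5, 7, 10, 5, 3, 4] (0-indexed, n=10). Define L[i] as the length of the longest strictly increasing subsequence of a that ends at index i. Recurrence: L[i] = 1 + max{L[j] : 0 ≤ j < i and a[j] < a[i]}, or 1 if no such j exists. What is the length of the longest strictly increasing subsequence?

   i    0    1    2    3    4    5    6    7    8    9
a[i]    3    3   14    2    5    7   10    5    3    4
L[i]    1    1    2    1    2    3    4    2    2    3

4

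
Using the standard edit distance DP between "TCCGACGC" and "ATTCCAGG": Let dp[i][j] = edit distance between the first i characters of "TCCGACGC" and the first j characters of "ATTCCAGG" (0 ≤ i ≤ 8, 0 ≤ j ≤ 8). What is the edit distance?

   ''  A  T  T  C  C  A  G  G
''  0  1  2  3  4  5  6  7  8
 T  1  1  1  2  3  4  5  6  7
 C  2  2  2  2  2  3  4  5  6
 C  3  3  3  3  2  2  3  4  5
 G  4  4  4  4  3  3  3  3  4
 A  5  4  5  5  4  4  3  4  4
 C  6  5  5  6  5  4  4  4  5
 G  7  6  6  6  6  5  5  4  4
 C  8  7  7  7  6  6  6  5  5

5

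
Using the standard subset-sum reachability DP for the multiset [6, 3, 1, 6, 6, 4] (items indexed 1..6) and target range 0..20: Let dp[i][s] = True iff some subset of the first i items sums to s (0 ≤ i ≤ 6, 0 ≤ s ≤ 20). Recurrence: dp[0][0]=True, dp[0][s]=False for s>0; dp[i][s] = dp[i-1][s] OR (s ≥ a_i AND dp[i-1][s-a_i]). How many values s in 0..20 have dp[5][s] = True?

i\s   0   1   2   3   4   5   6   7   8   9  10  11  12  13  14  15  16  17  18  19  20
  0   T   F   F   F   F   F   F   F   F   F   F   F   F   F   F   F   F   F   F   F   F
  1   T   F   F   F   F   F   T   F   F   F   F   F   F   F   F   F   F   F   F   F   F
  2   T   F   F   T   F   F   T   F   F   T   F   F   F   F   F   F   F   F   F   F   F
  3   T   T   F   T   T   F   T   T   F   T   T   F   F   F   F   F   F   F   F   F   F
  4   T   T   F   T   T   F   T   T   F   T   T   F   T   T   F   T   T   F   F   F   F
  5   T   T   F   T   T   F   T   T   F   T   T   F   T   T   F   T   T   F   T   T   F
  6   T   T   F   T   T   T   T   T   T   T   T   T   T   T   T   T   T   T   T   T   T

14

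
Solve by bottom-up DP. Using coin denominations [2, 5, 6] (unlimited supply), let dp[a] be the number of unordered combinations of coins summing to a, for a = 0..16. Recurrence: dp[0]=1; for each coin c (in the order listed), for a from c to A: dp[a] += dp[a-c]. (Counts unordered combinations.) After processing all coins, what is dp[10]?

3

after  coin     0     1     2     3     4     5     6     7     8     9    10    11    12    13    14    15    16
          2     1     0     1     0     1     0     1     0     1     0     1     0     1     0     1     0     1
          5     1     0     1     0     1     1     1     1     1     1     2     1     2     1     2     2     2
          6     1     0     1     0     1     1     2     1     2     1     3     2     4     2     4     3     5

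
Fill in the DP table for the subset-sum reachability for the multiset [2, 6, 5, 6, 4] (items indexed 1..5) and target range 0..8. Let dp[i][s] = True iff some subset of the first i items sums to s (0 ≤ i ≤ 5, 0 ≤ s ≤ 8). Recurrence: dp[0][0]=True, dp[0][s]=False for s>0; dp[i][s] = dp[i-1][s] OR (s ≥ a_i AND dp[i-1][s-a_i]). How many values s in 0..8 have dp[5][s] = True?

i\s   0   1   2   3   4   5   6   7   8
  0   T   F   F   F   F   F   F   F   F
  1   T   F   T   F   F   F   F   F   F
  2   T   F   T   F   F   F   T   F   T
  3   T   F   T   F   F   T   T   T   T
  4   T   F   T   F   F   T   T   T   T
  5   T   F   T   F   T   T   T   T   T

7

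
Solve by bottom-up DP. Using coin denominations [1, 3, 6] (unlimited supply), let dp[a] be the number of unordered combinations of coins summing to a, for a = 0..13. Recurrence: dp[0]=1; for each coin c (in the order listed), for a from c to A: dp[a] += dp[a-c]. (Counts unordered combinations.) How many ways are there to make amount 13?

9

after  coin     0     1     2     3     4     5     6     7     8     9    10    11    12    13
          1     1     1     1     1     1     1     1     1     1     1     1     1     1     1
          3     1     1     1     2     2     2     3     3     3     4     4     4     5     5
          6     1     1     1     2     2     2     4     4     4     6     6     6     9     9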